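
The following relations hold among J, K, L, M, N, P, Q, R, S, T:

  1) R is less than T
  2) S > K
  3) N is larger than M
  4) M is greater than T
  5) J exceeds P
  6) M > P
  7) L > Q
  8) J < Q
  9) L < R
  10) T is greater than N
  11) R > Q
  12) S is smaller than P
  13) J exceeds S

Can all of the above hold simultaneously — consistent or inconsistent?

Chaining the given relations yields T < M < N, so T < N. But one relation states N < T. These cannot both hold.

inconsistent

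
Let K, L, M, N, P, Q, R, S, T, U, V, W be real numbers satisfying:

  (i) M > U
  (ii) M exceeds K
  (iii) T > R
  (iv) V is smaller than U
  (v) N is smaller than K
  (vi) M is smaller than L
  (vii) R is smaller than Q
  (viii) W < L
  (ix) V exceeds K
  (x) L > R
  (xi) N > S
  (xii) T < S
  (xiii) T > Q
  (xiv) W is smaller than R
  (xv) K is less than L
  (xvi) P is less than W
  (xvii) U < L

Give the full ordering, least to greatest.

Each adjacent pair is fixed by a given relation: P < W; W < R; R < Q; Q < T; T < S; S < N; N < K; K < V; V < U; U < M; M < L. Chaining them end to end gives the full order.

P < W < R < Q < T < S < N < K < V < U < M < L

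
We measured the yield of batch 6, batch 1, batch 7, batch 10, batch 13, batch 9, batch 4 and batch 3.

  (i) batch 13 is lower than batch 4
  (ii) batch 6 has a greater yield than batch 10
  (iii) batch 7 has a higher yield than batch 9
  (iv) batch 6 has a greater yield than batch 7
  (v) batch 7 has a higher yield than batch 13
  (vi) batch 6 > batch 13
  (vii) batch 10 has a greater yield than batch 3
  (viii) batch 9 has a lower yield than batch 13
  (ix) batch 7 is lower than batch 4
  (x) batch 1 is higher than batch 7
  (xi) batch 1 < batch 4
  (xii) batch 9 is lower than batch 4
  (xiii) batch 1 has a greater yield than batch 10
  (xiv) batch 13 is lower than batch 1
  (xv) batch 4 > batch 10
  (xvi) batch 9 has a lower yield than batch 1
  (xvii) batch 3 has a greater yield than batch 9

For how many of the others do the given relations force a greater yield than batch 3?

4

From batch 3 the given relations immediately reach batch 10.
From those, batch 1, batch 4, batch 6 — 4 in total.
No other element is forced above batch 3 by the given relations, so the count is 4.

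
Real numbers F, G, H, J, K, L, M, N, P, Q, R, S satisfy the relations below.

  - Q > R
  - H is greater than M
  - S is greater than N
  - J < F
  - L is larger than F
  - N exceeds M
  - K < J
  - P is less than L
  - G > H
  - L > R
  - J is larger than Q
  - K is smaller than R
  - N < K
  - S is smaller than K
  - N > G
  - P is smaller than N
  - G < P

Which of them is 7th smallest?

K

The consecutive relations fix a unique order: M < H < G < P < N < S < K < R < Q < J < F < L.
The 7th smallest is K.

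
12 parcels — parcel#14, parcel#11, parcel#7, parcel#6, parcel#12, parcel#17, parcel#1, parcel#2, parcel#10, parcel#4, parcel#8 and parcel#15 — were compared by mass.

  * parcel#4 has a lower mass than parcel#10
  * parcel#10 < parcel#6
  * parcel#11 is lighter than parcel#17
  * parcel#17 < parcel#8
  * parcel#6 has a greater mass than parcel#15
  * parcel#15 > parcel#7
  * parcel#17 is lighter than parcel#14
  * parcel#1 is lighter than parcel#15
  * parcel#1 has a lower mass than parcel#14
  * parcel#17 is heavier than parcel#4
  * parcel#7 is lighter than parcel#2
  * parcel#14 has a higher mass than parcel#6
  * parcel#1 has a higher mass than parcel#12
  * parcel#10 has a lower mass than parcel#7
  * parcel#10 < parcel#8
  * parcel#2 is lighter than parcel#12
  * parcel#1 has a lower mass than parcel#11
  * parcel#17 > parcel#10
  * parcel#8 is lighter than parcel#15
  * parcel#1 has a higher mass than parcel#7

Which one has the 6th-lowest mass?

parcel#1

The consecutive relations fix a unique order: parcel#4 < parcel#10 < parcel#7 < parcel#2 < parcel#12 < parcel#1 < parcel#11 < parcel#17 < parcel#8 < parcel#15 < parcel#6 < parcel#14.
Counting 6 from the smallest end gives parcel#1.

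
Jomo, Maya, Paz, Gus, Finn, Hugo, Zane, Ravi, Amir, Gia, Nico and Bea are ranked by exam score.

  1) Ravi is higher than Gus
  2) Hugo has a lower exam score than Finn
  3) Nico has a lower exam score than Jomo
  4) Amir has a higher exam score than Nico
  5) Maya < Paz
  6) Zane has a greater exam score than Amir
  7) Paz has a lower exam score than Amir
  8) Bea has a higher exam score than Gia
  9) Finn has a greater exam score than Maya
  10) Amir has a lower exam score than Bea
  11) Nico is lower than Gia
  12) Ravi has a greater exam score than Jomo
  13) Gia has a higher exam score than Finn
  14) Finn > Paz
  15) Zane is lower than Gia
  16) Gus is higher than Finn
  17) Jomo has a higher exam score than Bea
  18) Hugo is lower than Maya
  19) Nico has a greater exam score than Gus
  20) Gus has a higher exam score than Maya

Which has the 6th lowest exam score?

Nico

The consecutive relations fix a unique order: Hugo < Maya < Paz < Finn < Gus < Nico < Amir < Zane < Gia < Bea < Jomo < Ravi.
The 6th smallest is Nico.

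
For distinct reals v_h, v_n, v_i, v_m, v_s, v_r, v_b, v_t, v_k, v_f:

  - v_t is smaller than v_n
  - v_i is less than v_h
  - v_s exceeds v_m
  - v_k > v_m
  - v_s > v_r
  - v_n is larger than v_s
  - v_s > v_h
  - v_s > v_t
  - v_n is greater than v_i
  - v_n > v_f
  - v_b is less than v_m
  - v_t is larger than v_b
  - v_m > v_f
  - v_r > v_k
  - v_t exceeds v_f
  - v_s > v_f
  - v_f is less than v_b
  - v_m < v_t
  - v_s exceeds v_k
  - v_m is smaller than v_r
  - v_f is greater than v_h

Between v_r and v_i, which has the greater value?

The relevant relations are v_i < v_h; v_h < v_f; v_f < v_b; v_b < v_m; v_m < v_k; v_k < v_r.
Chaining these gives v_i < v_h < v_f < v_b < v_m < v_k < v_r.
So v_i < v_r; v_r is the larger of the two.

v_r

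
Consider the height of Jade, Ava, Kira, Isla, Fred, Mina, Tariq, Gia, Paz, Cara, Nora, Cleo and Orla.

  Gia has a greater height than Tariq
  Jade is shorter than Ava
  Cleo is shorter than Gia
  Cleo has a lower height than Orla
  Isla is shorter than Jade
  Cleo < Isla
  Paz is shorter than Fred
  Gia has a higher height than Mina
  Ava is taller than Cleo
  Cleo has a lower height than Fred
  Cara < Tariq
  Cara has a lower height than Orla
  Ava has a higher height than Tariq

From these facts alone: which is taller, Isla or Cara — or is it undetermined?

undetermined

Following every chain through Cara: above Cara we get Orla, Tariq, Gia, Ava.
Isla is not reached, and no chain runs the other way from Isla to Cara.
So the given relations leave the order of Cara and Isla undetermined.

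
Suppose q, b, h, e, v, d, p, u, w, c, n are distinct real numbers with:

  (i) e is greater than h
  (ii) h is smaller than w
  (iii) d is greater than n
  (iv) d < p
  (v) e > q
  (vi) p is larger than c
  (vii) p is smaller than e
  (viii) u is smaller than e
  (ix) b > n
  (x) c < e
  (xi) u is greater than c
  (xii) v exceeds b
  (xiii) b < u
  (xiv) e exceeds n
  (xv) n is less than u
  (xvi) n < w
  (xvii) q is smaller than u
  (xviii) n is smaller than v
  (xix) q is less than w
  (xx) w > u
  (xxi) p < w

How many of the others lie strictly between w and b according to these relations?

The relations place b below w. An element lies strictly between them when it is forced above b and also forced below w.
Above b: {v, u, e}. Below w: {n, h, c, q, d, p, u}.
Intersection: {u} — 1.

1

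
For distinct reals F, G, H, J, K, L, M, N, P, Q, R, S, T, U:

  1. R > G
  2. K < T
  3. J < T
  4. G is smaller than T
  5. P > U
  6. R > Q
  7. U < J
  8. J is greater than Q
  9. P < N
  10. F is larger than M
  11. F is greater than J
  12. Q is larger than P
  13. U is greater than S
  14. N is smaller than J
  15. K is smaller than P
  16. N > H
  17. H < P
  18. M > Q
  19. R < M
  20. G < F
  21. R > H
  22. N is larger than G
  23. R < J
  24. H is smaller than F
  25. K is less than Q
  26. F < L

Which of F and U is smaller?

Following the relations from U: U < P < Q < R < J < F.
So U < F; U is the smaller of the two.

U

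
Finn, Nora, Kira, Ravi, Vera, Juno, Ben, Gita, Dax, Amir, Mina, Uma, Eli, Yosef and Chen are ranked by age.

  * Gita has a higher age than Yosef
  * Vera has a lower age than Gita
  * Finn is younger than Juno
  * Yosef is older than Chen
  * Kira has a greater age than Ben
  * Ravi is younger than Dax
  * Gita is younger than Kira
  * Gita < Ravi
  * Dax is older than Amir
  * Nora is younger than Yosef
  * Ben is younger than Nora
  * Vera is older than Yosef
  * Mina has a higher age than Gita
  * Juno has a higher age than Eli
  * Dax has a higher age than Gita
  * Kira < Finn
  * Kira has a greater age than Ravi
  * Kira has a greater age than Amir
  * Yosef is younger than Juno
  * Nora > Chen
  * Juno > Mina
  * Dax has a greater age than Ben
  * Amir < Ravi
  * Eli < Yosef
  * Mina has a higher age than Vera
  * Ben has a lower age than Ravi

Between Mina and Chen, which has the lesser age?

Chen

Chaining the given relations: Chen < Nora < Yosef < Vera < Gita < Mina.
So Chen < Mina; Chen is the younger of the two.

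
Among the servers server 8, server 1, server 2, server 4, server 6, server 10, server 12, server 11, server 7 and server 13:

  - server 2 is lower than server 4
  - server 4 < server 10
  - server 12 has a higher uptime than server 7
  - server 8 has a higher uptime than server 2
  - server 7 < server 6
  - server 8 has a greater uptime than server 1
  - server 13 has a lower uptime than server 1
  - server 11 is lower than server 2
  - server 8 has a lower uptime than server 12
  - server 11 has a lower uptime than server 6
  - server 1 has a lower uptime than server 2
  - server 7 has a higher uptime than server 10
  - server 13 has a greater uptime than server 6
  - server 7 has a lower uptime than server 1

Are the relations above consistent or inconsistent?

Chaining the given relations yields server 2 < server 4 < server 10 < server 7 < server 6 < server 13 < server 1, so server 2 < server 1. But one relation states server 1 < server 2. These cannot both hold.

inconsistent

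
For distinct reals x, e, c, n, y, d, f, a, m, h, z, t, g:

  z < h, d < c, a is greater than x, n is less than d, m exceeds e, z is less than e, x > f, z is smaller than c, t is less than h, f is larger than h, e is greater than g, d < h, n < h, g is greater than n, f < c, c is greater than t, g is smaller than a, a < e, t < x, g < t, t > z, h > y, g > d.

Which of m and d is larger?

d < g < t < h < f < x < a < e < m, by transitivity through g, t, h, f, x, a, e.
So d < m; m is the larger of the two.

m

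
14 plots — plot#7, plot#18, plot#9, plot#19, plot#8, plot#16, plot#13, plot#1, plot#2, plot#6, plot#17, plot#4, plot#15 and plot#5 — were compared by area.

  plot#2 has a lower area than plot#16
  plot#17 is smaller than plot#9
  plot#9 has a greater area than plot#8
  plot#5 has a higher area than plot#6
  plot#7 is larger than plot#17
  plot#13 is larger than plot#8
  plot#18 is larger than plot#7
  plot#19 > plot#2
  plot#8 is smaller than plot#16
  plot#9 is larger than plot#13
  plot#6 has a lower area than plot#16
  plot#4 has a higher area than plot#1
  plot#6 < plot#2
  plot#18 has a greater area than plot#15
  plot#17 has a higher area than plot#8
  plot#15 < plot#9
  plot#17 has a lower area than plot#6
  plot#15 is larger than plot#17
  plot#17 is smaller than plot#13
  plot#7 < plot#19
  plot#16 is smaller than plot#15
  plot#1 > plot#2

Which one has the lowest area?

Chaining upward from plot#8: directly above it, plot#17, plot#16, plot#13, plot#9; then plot#6, plot#7, plot#15; then plot#2, plot#19, plot#5, plot#18; then plot#1; then plot#4.
That covers every other element, and nothing is given below plot#8, so plot#8 is the lowest area.

plot#8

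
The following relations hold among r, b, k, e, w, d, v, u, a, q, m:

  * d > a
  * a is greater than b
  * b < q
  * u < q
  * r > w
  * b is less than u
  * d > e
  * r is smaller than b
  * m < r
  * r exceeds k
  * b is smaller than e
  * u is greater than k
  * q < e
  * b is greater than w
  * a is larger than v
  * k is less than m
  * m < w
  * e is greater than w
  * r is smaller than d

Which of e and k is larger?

e

Following the relations from k: k < m < w < r < b < u < q < e.
So k < e; e is the larger of the two.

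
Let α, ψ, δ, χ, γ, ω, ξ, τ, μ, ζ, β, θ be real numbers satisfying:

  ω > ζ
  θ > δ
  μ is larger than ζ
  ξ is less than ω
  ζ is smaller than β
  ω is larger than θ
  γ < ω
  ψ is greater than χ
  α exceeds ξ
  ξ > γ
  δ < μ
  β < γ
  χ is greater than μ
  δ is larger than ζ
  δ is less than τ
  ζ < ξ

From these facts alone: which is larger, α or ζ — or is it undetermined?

Following the relations from ζ: ζ < β < γ < ξ < α.
So α is larger.

α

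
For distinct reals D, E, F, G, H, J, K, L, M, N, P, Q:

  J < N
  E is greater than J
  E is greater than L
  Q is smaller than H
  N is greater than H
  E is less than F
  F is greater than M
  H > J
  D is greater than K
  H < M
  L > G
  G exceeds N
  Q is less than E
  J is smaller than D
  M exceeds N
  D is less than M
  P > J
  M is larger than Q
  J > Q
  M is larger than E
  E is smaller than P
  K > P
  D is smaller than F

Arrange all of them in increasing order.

Q < J < H < N < G < L < E < P < K < D < M < F

Nothing is placed below Q, so it is least; from there Q < J; J < H; H < N; N < G; G < L; L < E; E < P; P < K; K < D; D < M; M < F, each given directly.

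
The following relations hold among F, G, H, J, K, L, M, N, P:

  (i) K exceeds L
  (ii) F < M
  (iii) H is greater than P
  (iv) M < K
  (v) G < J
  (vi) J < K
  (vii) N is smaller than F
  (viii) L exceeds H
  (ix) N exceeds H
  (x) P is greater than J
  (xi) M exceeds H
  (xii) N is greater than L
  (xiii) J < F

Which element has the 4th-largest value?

The consecutive relations fix a unique order: G < J < P < H < L < N < F < M < K.
The 4th largest is N.

N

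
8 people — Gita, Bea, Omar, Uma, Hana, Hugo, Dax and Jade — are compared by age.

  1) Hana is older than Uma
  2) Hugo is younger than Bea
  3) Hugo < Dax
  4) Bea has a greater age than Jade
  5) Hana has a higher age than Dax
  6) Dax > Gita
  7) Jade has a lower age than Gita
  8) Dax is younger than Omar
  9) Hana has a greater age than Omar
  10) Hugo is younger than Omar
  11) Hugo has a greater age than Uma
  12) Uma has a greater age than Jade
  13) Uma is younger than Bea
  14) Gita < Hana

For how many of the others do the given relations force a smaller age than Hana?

6

The elements the relations force below Hana are Jade, Uma, Hugo, Gita, Dax, Omar — no chain reaches any other.
That is 6.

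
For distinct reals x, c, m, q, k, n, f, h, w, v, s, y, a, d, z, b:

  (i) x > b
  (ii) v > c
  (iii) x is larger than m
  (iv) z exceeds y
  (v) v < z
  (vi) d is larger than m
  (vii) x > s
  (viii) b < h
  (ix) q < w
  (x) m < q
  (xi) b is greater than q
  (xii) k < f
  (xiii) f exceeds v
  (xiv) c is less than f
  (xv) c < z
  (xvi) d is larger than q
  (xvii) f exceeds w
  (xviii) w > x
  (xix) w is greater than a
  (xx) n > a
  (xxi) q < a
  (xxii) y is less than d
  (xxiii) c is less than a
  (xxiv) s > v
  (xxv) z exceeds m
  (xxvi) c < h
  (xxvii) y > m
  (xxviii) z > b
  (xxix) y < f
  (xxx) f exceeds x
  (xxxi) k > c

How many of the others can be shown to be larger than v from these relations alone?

5

The elements the relations force above v are s, x, w, z, f — no chain reaches any other.
That is 5.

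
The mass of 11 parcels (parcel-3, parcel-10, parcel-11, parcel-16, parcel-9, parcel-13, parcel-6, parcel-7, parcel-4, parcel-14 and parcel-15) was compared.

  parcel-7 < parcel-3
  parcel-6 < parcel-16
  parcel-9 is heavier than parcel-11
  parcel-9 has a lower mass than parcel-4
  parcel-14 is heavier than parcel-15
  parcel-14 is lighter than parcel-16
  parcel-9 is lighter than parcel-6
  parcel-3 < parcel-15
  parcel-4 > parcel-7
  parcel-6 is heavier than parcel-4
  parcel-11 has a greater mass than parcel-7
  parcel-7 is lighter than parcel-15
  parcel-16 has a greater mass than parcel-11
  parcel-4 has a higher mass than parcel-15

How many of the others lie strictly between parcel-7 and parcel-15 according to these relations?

1

The relations place parcel-7 below parcel-15. An element lies strictly between them when it is forced above parcel-7 and also forced below parcel-15.
Above parcel-7: {parcel-3, parcel-11, parcel-9, parcel-4, parcel-6, parcel-14, parcel-16}. Below parcel-15: {parcel-3}.
Intersection: {parcel-3} — 1.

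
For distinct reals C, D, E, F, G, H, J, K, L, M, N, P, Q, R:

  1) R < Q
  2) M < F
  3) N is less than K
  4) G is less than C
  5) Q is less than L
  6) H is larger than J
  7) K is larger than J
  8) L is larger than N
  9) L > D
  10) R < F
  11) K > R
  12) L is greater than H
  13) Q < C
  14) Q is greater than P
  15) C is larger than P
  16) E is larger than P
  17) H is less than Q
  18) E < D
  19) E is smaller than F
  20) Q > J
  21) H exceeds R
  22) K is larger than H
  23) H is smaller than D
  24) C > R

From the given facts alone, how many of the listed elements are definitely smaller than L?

8

The elements the relations force below L are J, N, R, P, E, H, D, Q — no chain reaches any other.
That is 8.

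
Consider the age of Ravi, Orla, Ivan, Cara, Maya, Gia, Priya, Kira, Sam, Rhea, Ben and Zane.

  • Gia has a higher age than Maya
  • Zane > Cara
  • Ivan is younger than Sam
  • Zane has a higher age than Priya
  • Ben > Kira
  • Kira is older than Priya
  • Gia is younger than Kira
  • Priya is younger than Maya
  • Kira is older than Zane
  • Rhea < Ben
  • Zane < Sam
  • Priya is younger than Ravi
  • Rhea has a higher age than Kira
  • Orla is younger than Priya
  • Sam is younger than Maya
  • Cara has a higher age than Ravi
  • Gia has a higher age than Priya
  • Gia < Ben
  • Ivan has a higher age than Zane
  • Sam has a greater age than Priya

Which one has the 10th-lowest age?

Chaining the given pairs: Orla < Priya < Ravi < Cara < Zane < Ivan < Sam < Maya < Gia < Kira < Rhea < Ben.
The 10th smallest is Kira.

Kira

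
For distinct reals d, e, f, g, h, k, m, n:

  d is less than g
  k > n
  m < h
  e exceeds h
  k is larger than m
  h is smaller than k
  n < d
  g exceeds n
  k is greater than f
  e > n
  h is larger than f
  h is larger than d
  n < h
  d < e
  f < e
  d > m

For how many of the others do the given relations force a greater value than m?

From m the given relations immediately reach d, h, k.
From those, g, e — 5 in total.
Nothing else is reachable above m; 5 in all.

5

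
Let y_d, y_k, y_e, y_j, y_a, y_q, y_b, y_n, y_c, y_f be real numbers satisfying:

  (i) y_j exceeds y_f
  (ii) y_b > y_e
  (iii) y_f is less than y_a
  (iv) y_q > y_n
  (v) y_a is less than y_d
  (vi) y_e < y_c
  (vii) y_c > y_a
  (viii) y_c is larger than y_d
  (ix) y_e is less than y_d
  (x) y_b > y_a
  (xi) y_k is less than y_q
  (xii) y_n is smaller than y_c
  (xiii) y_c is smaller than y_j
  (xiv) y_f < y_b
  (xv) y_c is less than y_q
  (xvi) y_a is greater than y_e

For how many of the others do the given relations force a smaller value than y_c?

From y_c the given relations immediately reach y_e, y_a, y_d, y_n.
From those, y_f — 5 in total.
No other element is forced below y_c by the given relations, so the count is 5.

5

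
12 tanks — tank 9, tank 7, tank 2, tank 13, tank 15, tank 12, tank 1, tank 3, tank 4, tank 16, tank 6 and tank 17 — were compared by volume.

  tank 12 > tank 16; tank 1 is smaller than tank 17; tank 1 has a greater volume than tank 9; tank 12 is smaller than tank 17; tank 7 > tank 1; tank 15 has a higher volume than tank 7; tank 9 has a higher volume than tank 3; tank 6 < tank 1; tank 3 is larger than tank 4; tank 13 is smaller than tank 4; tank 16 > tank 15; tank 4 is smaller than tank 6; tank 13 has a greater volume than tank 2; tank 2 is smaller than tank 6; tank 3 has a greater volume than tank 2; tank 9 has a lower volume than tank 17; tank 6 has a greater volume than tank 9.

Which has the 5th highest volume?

tank 7

Chaining the given pairs: tank 2 < tank 13 < tank 4 < tank 3 < tank 9 < tank 6 < tank 1 < tank 7 < tank 15 < tank 16 < tank 12 < tank 17.
Counting 5 from the largest end gives tank 7.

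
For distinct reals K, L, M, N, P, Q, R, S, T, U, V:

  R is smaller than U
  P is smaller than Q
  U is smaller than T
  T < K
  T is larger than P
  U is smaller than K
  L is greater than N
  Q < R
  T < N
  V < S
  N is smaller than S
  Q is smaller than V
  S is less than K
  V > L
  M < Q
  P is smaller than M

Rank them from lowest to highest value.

The consecutive links are each given: P < M; M < Q; Q < R; R < U; U < T; T < N; N < L; L < V; V < S; S < K.

P < M < Q < R < U < T < N < L < V < S < K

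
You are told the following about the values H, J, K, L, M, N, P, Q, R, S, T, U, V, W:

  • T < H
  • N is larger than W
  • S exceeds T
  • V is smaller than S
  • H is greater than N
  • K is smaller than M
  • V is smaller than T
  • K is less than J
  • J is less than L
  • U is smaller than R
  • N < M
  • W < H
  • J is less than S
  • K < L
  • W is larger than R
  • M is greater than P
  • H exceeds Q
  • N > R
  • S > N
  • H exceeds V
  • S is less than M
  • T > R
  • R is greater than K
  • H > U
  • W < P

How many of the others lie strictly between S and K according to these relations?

Chaining upward from K reaches: J, L, R, W, N, T, H, P, M.
Chaining downward from S reaches: U, J, V, R, W, N, T.
Strictly between K and S are those in both lists: J, R, W, N, T — 5 elements.

5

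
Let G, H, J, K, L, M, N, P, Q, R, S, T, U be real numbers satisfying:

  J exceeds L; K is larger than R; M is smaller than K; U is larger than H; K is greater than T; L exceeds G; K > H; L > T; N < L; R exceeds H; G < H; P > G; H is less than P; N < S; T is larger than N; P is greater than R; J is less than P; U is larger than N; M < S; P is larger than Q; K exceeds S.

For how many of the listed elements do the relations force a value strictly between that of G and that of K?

2

The relations place G below K. An element lies strictly between them when it is forced above G and also forced below K.
Above G: {H, L, U, R, J, P}. Below K: {H, N, T, M, S, R}.
Intersection: {H, R} — 2.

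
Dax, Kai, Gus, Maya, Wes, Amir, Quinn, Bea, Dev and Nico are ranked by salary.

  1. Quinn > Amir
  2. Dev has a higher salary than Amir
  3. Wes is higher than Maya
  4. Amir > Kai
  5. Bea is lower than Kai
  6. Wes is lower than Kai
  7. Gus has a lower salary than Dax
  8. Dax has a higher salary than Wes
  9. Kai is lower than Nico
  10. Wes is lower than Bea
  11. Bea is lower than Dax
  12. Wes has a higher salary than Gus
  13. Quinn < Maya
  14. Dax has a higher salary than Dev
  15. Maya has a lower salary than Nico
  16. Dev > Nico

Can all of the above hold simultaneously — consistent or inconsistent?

inconsistent

We have Maya < Wes stated directly, yet also Wes < Bea < Kai < Amir < Quinn < Maya by chaining the others — so Wes < Maya. Contradiction.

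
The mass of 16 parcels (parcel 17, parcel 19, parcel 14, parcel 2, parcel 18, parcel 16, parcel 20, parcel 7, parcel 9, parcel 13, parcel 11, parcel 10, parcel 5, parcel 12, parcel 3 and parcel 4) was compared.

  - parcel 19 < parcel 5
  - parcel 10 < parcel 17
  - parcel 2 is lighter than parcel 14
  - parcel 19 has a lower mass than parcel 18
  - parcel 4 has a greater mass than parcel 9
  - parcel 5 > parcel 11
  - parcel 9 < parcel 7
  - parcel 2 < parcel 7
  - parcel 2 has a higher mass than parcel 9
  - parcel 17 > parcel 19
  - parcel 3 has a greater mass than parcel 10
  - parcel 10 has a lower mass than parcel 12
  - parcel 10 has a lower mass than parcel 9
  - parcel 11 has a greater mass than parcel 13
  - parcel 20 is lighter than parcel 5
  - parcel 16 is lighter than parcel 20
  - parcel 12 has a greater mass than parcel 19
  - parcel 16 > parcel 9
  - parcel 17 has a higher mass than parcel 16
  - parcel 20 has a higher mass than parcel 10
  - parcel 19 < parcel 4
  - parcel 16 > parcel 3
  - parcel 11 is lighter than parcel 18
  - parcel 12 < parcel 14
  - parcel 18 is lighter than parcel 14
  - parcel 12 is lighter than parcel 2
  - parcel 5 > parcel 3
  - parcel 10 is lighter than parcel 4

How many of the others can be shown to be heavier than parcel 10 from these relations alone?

11

Directly above parcel 10: parcel 3, parcel 9, parcel 12, parcel 20, parcel 17, parcel 4.
One step further: parcel 16, parcel 2, parcel 7, parcel 14, parcel 5 (11 so far).
No other element is forced above parcel 10 by the given relations, so the count is 11.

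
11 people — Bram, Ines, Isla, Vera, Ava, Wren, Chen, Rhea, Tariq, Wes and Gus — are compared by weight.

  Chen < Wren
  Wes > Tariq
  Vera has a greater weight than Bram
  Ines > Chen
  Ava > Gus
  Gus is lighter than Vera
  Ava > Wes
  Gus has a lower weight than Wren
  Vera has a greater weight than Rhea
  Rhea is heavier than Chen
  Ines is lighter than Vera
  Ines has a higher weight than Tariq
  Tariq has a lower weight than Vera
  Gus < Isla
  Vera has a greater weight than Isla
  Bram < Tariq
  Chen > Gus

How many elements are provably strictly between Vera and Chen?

2

The relations place Chen below Vera. An element lies strictly between them when it is forced above Chen and also forced below Vera.
Above Chen: {Rhea, Wren, Ines}. Below Vera: {Gus, Isla, Bram, Tariq, Rhea, Ines}.
Intersection: {Rhea, Ines} — 2.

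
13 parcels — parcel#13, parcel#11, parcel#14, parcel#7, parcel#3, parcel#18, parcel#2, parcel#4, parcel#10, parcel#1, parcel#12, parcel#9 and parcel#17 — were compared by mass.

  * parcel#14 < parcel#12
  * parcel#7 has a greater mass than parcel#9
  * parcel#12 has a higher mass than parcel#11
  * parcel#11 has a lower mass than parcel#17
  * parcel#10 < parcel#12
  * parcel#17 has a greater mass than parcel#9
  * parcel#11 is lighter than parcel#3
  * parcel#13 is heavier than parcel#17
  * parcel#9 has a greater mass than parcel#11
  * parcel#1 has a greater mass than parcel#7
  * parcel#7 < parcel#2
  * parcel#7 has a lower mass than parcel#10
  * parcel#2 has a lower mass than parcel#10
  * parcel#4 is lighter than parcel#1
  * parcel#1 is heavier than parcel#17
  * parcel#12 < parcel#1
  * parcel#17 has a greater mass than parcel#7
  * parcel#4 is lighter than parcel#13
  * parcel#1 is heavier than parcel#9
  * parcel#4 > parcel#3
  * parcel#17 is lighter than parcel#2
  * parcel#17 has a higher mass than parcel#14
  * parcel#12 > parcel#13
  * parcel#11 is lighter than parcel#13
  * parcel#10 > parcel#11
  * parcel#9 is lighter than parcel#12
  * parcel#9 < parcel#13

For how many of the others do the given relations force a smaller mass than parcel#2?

The elements the relations force below parcel#2 are parcel#11, parcel#9, parcel#14, parcel#7, parcel#17 — no chain reaches any other.
That is 5.

5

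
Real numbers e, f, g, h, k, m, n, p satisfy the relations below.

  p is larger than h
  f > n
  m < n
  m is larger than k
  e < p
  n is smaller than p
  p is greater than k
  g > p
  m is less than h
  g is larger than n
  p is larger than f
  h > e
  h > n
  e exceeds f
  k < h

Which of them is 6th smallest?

The consecutive relations fix a unique order: k < m < n < f < e < h < p < g.
The 6th smallest is h.

h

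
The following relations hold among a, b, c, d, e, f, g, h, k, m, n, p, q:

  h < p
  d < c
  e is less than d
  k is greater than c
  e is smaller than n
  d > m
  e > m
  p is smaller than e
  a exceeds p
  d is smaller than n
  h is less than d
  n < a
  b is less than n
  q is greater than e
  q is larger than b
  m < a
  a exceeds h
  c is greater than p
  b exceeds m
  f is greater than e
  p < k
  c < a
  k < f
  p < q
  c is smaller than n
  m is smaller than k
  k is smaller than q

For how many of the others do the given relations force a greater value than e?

7

From e the given relations immediately reach d, q, n, f.
From those, c, a — 6 in total.
From those, k — 7 in total.
No other element is forced above e by the given relations, so the count is 7.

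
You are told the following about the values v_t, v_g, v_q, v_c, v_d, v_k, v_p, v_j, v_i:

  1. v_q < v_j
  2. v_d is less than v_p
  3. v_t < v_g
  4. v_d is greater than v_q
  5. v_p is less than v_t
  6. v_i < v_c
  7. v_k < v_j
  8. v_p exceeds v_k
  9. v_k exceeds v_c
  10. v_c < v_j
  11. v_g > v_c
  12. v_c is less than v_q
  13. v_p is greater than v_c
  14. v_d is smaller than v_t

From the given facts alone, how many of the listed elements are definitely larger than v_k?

From v_k the given relations immediately reach v_p, v_j.
From those, v_t — 3 in total.
From those, v_g — 4 in total.
Nothing else is reachable above v_k; 4 in all.

4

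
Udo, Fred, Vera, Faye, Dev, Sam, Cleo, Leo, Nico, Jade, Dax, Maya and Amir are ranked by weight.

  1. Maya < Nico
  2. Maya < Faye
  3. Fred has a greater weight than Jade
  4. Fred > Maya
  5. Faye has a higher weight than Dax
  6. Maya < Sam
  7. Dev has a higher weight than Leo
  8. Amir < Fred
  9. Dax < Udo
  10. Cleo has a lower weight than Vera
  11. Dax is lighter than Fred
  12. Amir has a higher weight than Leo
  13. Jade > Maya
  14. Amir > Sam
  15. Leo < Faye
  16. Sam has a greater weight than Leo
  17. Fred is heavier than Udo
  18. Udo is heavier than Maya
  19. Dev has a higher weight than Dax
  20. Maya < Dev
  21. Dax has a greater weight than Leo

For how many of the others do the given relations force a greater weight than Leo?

The elements the relations force above Leo are Dax, Sam, Amir, Dev, Faye, Udo, Fred — no chain reaches any other.
That is 7.

7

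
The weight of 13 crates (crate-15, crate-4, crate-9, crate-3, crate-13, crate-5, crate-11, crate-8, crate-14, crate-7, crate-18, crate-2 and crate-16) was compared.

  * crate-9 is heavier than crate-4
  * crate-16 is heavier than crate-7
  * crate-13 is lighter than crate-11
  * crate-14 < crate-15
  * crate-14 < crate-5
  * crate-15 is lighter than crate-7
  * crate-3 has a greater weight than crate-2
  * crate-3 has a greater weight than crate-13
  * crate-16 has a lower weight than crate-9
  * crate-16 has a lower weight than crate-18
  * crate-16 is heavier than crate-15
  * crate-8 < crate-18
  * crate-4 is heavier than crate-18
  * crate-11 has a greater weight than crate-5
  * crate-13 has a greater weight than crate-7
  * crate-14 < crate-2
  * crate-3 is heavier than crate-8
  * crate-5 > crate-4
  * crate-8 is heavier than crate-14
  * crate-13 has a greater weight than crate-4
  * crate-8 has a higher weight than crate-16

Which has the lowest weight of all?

Chaining upward from crate-14: directly above it, crate-15, crate-2, crate-8, crate-5; then crate-7, crate-16, crate-18, crate-11, crate-3; then crate-4, crate-13, crate-9.
That covers every other element, and nothing is given below crate-14, so crate-14 is the lowest weight.

crate-14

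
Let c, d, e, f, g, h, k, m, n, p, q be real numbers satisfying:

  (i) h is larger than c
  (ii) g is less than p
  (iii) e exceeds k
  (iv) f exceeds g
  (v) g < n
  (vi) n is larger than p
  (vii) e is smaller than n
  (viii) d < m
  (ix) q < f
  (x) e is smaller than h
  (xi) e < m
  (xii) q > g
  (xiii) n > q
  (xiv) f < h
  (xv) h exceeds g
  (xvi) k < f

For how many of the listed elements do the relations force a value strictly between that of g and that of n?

2

The relations place g below n. An element lies strictly between them when it is forced above g and also forced below n.
Above g: {p, q, f, h}. Below n: {k, e, p, q}.
Intersection: {p, q} — 2.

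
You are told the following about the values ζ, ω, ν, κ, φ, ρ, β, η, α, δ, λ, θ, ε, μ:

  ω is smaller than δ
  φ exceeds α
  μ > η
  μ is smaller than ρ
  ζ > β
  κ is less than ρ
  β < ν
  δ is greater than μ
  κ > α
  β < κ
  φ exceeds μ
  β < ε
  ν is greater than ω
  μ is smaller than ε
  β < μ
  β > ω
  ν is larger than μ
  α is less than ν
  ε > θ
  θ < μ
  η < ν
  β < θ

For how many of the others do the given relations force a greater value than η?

The elements the relations force above η are μ, φ, ν, ε, δ, ρ — no chain reaches any other.
That is 6.

6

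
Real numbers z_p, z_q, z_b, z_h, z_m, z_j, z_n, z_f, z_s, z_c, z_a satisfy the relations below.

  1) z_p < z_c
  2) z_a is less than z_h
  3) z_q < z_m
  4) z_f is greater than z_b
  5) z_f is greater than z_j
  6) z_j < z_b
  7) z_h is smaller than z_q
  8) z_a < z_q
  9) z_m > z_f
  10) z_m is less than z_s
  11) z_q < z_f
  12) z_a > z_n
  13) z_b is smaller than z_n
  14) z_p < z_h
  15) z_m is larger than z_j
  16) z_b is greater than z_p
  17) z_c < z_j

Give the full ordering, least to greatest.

Nothing is placed below z_p, so it is least; from there z_p < z_c; z_c < z_j; z_j < z_b; z_b < z_n; z_n < z_a; z_a < z_h; z_h < z_q; z_q < z_f; z_f < z_m; z_m < z_s, each given directly.

z_p < z_c < z_j < z_b < z_n < z_a < z_h < z_q < z_f < z_m < z_s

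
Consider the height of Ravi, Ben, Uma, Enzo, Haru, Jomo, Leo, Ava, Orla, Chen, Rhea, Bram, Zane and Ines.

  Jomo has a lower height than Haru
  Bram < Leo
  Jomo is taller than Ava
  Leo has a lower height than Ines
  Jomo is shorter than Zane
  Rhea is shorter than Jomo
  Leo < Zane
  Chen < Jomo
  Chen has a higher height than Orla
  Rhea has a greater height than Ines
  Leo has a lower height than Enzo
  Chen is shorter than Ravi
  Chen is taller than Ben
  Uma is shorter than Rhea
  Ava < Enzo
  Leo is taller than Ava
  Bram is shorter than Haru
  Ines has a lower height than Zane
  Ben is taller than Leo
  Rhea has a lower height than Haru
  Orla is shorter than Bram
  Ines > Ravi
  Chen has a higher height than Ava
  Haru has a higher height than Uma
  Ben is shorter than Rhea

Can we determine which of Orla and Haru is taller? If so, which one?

Haru

Link the given pairs in sequence: Orla < Bram; Bram < Leo; Leo < Ben; Ben < Chen; Chen < Ravi; Ravi < Ines; Ines < Rhea; Rhea < Jomo; Jomo < Haru.
Chaining these gives Orla < Bram < Leo < Ben < Chen < Ravi < Ines < Rhea < Jomo < Haru.
So Haru is taller.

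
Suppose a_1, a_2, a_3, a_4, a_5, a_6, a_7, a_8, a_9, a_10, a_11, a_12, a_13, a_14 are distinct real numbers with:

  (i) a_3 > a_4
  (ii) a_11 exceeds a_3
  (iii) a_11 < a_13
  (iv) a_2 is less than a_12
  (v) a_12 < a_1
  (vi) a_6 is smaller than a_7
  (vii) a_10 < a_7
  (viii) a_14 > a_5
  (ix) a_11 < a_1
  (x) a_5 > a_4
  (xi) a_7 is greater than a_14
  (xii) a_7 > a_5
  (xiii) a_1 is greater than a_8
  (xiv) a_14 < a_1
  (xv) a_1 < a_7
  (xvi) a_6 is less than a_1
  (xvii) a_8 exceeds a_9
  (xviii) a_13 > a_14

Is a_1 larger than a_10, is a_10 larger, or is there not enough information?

Following every chain through a_10: above a_10 we get a_7.
a_1 is not reached, and no chain runs the other way from a_1 to a_10.
So the given relations leave the order of a_10 and a_1 undetermined.

undetermined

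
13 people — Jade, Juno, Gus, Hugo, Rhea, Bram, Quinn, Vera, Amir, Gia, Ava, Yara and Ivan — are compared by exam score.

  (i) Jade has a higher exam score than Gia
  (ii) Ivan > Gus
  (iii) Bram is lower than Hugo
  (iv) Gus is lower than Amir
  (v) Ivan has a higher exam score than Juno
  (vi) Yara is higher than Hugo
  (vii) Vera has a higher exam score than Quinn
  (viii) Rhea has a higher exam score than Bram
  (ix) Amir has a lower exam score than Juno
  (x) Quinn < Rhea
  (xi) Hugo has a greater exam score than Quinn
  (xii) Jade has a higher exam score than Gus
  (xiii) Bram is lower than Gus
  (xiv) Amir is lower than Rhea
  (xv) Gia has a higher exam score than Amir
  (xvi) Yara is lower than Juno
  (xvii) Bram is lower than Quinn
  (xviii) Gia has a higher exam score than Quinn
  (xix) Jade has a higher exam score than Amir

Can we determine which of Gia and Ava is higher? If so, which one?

Following every chain through Ava: nothing is chained to Ava.
Gia is not reached, and no chain runs the other way from Gia to Ava.
So the given relations leave the order of Ava and Gia undetermined.

undetermined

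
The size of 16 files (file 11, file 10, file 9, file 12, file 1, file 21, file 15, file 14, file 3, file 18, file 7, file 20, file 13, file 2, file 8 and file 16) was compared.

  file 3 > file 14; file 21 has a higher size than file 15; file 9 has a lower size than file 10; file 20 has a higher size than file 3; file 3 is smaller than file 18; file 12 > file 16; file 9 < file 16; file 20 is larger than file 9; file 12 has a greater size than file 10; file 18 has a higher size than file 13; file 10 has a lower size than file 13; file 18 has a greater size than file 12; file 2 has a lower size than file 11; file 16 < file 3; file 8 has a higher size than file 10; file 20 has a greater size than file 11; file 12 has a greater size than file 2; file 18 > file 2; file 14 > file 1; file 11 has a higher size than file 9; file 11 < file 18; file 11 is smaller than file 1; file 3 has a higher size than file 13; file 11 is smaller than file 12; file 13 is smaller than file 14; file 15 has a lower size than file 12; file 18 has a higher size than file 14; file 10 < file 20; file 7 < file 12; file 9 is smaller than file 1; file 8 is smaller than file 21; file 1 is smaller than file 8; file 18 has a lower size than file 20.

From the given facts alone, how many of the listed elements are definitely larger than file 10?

8

Directly above file 10: file 13, file 12, file 8, file 20.
One step further: file 14, file 3, file 18, file 21 (8 so far).
Nothing else is reachable above file 10; 8 in all.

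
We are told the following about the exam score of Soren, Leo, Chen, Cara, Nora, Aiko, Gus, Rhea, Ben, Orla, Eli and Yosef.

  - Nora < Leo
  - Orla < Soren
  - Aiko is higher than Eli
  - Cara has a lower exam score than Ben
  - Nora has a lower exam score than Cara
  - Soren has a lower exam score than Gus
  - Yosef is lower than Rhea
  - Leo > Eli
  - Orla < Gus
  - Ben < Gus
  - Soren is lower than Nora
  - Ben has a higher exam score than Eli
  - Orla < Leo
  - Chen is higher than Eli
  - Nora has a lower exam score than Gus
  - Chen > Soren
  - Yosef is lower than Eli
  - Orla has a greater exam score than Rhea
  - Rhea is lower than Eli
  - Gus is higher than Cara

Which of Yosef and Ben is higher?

Ben

Yosef < Rhea and Rhea < Orla give Yosef < Orla.
Then Orla < Soren extends the chain to Soren.
Then Soren < Nora extends the chain to Nora.
With Nora < Cara: Yosef < Rhea < Orla < Soren < Nora < Cara.
Then Cara < Ben extends the chain to Ben.
So Yosef < Ben; Ben is the higher of the two.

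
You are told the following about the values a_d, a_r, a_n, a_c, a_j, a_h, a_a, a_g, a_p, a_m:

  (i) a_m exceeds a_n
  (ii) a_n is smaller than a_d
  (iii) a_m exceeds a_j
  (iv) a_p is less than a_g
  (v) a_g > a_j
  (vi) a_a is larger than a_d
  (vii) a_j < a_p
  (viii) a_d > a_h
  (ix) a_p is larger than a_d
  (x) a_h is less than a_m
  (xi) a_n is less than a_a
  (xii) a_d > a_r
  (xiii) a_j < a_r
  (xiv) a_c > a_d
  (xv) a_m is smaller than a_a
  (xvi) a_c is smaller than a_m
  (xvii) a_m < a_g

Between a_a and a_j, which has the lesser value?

a_j < a_r and a_r < a_d give a_j < a_d.
With a_d < a_c: a_j < a_r < a_d < a_c.
Then a_c < a_m extends the chain to a_m.
With a_m < a_a: a_j < a_r < a_d < a_c < a_m < a_a.
So a_j < a_a; a_j is the smaller of the two.

a_j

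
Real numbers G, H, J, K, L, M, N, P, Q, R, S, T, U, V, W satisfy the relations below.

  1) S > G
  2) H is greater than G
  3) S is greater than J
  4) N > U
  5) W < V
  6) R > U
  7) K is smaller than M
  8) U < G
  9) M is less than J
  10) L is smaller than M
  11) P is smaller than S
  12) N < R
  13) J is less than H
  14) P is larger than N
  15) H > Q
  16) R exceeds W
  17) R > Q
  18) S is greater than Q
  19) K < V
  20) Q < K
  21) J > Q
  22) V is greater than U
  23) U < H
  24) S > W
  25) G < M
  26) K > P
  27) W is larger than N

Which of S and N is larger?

S

Link the given pairs in sequence: N < P; P < K; K < M; M < J; J < S.
Together: N < P < K < M < J < S.
So N < S; S is the larger of the two.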